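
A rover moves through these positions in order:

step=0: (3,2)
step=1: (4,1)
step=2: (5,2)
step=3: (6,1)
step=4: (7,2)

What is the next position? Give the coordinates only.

First: linear, +1 per step → 8 at step 5.
Second: cycles through 2, 1 every 2 steps. Step 5 lands at position 1 of the cycle → 1.

(8,1)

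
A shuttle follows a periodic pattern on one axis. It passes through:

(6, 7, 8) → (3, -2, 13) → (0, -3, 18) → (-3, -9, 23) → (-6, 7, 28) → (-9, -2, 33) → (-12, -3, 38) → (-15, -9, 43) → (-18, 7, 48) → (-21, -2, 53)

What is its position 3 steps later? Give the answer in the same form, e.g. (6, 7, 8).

(-30, 7, 68)

First: linear, -3 per step → -30 at step 12.
Second: cycles through 7, -2, -3, -9 every 4 steps. Step 12 lands at position 0 of the cycle → 7.
Third: linear, +5 per step → 68 at step 12.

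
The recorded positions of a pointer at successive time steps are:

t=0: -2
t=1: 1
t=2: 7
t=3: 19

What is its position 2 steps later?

91

Consecutive displacements +3, +6, +12 scale by a factor of 2 each step.
step 4: 19 + 24 → 43
step 5: 43 + 48 → 91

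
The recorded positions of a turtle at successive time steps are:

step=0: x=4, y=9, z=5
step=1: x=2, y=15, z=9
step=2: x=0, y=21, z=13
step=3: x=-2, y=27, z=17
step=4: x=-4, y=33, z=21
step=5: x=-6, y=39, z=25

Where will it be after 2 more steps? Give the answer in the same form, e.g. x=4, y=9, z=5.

x=-10, y=51, z=33

Each step adds (-2,+6,+4) to the position.
step 6: x=-6, y=39, z=25 + (-2,+6,+4) → x=-8, y=45, z=29
step 7: x=-8, y=45, z=29 + (-2,+6,+4) → x=-10, y=51, z=33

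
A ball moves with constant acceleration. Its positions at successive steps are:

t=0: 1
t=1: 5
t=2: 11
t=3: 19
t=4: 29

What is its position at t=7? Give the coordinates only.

71

Successive displacements: +4, +6, +8, +10 — each changes by +2.
step 5: 29 + 12 → 41
step 6: 41 + 14 → 55
step 7: 55 + 16 → 71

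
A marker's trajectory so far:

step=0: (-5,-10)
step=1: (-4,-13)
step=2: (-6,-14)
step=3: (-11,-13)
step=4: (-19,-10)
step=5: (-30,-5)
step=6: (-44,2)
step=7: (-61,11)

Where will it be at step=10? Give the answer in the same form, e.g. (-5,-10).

(-130,50)

Successive displacements: (+1,-3), (-2,-1), (-5,+1), (-8,+3), (-11,+5), (-14,+7), (-17,+9) — each changes by (-3,+2).
step 8: (-61,11) + (-20,+11) → (-81,22)
step 9: (-81,22) + (-23,+13) → (-104,35)
step 10: (-104,35) + (-26,+15) → (-130,50)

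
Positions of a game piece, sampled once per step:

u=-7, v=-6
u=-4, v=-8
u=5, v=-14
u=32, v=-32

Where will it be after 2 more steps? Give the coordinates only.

Consecutive displacements (+3, -2), (+9, -6), (+27, -18) scale by a factor of 3 each step.
step 4: u=32, v=-32 + (+81, -54) → u=113, v=-86
step 5: u=113, v=-86 + (+243, -162) → u=356, v=-248

u=356, v=-248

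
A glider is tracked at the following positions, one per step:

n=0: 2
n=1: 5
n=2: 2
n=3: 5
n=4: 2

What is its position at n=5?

The jumps are +3, -3, +3, -3 — a geometric progression with ratio -1.
step 5: 2 + 3 → 5

5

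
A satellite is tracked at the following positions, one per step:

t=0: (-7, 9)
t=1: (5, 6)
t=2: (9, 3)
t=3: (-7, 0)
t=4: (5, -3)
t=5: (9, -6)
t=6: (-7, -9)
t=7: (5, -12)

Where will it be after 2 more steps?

The first coordinate repeats the cycle [-7, 5, 9] with period 3; step 9 mod 3 = 0, giving -7.
The second coordinate changes by -3 each step, so at step 9 it is 9 + 9·(-3) = -18.

(-7, -18)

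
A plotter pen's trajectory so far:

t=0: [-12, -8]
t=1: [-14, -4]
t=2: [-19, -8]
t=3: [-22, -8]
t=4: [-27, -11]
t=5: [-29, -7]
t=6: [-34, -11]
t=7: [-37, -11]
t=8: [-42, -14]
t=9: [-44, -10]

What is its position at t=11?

The moves between consecutive positions are [-2, +4], [-5, -4], [-3, +0], [-5, -3], [-2, +4], [-5, -4], [-3, +0], [-5, -3], [-2, +4]; they repeat the 4-cycle [[-2, +4], [-5, -4], [-3, +0], [-5, -3]].
step 10: apply [-5, -4] → [-49, -14]
step 11: apply [-3, +0] → [-52, -14]

[-52, -14]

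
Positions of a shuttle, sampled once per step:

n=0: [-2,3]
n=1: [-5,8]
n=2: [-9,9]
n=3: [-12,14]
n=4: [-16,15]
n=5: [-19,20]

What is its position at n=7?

Step-to-step displacements: [-3,+5], [-4,+1], [-3,+5], [-4,+1], [-3,+5] — a repeating cycle of length 2.
step 6: apply [-4,+1] → [-23,21]
step 7: apply [-3,+5] → [-26,26]

[-26,26]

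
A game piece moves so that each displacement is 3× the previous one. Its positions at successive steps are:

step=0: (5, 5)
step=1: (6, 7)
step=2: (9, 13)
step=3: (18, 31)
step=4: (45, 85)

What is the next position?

(126, 247)

The jumps are (+1, +2), (+3, +6), (+9, +18), (+27, +54) — a geometric progression with ratio 3.
step 5: (45, 85) + (+81, +162) → (126, 247)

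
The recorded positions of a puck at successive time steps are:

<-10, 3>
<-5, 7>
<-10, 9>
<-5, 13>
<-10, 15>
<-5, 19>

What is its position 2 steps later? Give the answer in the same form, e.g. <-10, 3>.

Differencing gives <+5, +4>, <-5, +2>, <+5, +4>, <-5, +2>, <+5, +4>. This is the pattern <+5, +4>, <-5, +2> repeated.
step 6: apply <-5, +2> → <-10, 21>
step 7: apply <+5, +4> → <-5, 25>

<-5, 25>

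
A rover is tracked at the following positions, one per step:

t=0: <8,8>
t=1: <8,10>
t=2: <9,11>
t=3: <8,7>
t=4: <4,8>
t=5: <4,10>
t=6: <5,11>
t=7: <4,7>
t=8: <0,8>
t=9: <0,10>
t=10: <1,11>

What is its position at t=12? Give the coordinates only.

Differencing gives <+0,+2>, <+1,+1>, <-1,-4>, <-4,+1>, <+0,+2>, <+1,+1>, <-1,-4>, <-4,+1>, <+0,+2>, <+1,+1>. This is the pattern <+0,+2>, <+1,+1>, <-1,-4>, <-4,+1> repeated.
step 11: apply <-1,-4> → <0,7>
step 12: apply <-4,+1> → <-4,8>

<-4,8>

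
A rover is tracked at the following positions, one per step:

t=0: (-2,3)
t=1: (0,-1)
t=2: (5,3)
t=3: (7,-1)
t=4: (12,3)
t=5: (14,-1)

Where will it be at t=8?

(26,3)

The moves between consecutive positions are (+2,-4), (+5,+4), (+2,-4), (+5,+4), (+2,-4); they repeat the 2-cycle [(+2,-4), (+5,+4)].
step 6: apply (+5,+4) → (19,3)
step 7: apply (+2,-4) → (21,-1)
step 8: apply (+5,+4) → (26,3)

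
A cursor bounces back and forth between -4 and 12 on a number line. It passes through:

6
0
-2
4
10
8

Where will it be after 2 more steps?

-4

The value reflects between -4 and 12, moving 6 per step.
  step 6: 8 → 2
  step 7: 2 → -4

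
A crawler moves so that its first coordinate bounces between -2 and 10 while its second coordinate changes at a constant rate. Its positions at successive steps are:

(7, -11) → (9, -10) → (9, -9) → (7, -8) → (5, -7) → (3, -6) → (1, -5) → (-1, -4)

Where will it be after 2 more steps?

(1, -2)

The first coordinate reflects between -2 and 10, moving 2 per step.
  step 8: -1 → -1
  step 9: -1 → 1
The second coordinate changes by +1 each step: at step 9 it is -2.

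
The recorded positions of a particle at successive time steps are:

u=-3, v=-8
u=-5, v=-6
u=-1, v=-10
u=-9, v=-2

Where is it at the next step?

u=7, v=-18

The jumps are (-2, +2), (+4, -4), (-8, +8) — a geometric progression with ratio -2.
step 4: u=-9, v=-2 + (+16, -16) → u=7, v=-18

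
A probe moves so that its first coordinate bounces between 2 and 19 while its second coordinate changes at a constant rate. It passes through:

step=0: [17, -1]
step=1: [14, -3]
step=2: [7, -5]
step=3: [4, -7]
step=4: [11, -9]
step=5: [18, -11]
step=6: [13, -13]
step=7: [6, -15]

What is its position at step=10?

The first coordinate reflects between 2 and 19, moving 7 per step.
  step 8: 6 → 5
  step 9: 5 → 12
  step 10: 12 → 19
The second coordinate changes by -2 each step: at step 10 it is -21.

[19, -21]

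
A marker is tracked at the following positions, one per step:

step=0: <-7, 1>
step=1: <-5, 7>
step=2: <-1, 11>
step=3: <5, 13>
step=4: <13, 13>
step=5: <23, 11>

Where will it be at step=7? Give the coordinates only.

Taking differences between consecutive positions: <+2, +6>, <+4, +4>, <+6, +2>, <+8, +0>, <+10, -2>. These grow by <+2, -2> each step.
step 6: <23, 11> + <+12, -4> → <35, 7>
step 7: <35, 7> + <+14, -6> → <49, 1>

<49, 1>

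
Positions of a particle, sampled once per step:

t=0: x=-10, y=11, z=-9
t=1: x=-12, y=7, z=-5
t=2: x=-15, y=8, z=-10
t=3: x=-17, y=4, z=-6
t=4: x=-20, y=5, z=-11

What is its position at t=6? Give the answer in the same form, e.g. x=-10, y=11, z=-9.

Step-to-step displacements: (-2,-4,+4), (-3,+1,-5), (-2,-4,+4), (-3,+1,-5) — a repeating cycle of length 2.
step 5: apply (-2,-4,+4) → x=-22, y=1, z=-7
step 6: apply (-3,+1,-5) → x=-25, y=2, z=-12

x=-25, y=2, z=-12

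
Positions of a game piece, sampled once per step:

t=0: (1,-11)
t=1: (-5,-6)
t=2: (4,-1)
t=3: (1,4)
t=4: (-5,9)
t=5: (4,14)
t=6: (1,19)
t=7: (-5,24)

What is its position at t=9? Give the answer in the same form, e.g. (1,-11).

(1,34)

First: cycles through 1, -5, 4 every 3 steps. Step 9 lands at position 0 of the cycle → 1.
Second: linear, +5 per step → 34 at step 9.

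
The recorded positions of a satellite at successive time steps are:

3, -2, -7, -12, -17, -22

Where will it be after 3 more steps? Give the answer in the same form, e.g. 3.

-37

The position changes by -5 every step.
step 6: -22 − 5 → -27
step 7: -27 − 5 → -32
step 8: -32 − 5 → -37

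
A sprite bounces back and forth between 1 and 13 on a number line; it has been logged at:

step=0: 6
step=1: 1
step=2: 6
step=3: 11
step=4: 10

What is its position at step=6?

The value reflects between 1 and 13, moving 5 per step.
  step 5: 10 → 5
  step 6: 5 → 2

2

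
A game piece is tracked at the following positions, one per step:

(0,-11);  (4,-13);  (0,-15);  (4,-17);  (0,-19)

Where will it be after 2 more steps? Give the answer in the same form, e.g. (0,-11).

The first coordinate repeats the cycle [0, 4] with period 2; step 6 mod 2 = 0, giving 0.
The second coordinate changes by -2 each step, so at step 6 it is -11 + 6·(-2) = -23.

(0,-23)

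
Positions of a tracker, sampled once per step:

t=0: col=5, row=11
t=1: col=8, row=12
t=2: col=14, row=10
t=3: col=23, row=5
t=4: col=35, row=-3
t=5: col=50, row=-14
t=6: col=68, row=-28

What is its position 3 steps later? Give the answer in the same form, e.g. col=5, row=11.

Successive displacements: (+3, +1), (+6, -2), (+9, -5), (+12, -8), (+15, -11), (+18, -14) — each changes by (+3, -3).
step 7: col=68, row=-28 + (+21, -17) → col=89, row=-45
step 8: col=89, row=-45 + (+24, -20) → col=113, row=-65
step 9: col=113, row=-65 + (+27, -23) → col=140, row=-88

col=140, row=-88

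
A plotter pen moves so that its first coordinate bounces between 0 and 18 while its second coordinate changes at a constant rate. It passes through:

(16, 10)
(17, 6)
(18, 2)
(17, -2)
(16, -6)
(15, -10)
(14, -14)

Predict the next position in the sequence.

The first coordinate travels 1 per step and bounces off the walls at 0 and 18.
  step 7: 14 → 13
The second coordinate changes by -4 each step: at step 7 it is -18.

(13, -18)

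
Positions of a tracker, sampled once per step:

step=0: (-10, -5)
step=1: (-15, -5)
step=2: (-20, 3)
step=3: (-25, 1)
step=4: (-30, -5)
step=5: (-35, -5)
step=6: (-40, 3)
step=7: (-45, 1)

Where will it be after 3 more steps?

(-60, 3)

The first coordinate changes by -5 each step, so at step 10 it is -10 + 10·(-5) = -60.
The second coordinate repeats the cycle [-5, -5, 3, 1] with period 4; step 10 mod 4 = 2, giving 3.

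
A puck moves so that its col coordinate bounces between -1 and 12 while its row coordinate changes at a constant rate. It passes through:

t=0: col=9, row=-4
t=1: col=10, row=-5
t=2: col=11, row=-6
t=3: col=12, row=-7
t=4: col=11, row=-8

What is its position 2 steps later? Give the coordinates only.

col=9, row=-10

The col coordinate travels 1 per step and bounces off the walls at -1 and 12.
  step 5: 11 → 10
  step 6: 10 → 9
The row coordinate changes by -1 each step: at step 6 it is -10.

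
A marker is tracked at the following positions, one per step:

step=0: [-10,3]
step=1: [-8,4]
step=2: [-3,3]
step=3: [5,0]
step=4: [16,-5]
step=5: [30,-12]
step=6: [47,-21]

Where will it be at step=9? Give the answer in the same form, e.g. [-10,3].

[116,-60]

Successive displacements: [+2,+1], [+5,-1], [+8,-3], [+11,-5], [+14,-7], [+17,-9] — each changes by [+3,-2].
step 7: [47,-21] + [+20,-11] → [67,-32]
step 8: [67,-32] + [+23,-13] → [90,-45]
step 9: [90,-45] + [+26,-15] → [116,-60]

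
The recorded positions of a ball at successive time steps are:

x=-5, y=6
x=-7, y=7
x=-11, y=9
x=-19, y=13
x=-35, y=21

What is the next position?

x=-67, y=37

Step-to-step displacements: (-2, +1), (-4, +2), (-8, +4), (-16, +8); each is 2× the previous.
step 5: x=-35, y=21 + (-32, +16) → x=-67, y=37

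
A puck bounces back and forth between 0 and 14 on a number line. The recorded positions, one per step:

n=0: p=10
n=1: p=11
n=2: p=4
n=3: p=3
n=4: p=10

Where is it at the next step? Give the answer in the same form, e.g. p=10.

p=11

The value reflects between 0 and 14, moving 7 per step.
  step 5: 10 → 11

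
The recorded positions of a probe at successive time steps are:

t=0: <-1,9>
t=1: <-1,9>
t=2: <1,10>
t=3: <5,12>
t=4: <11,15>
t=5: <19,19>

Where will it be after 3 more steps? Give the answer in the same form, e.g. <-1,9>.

<55,37>

First differences are <+0,+0>, <+2,+1>, <+4,+2>, <+6,+3>, <+8,+4>; their common second difference is <+2,+1> (constant acceleration).
step 6: <19,19> + <+10,+5> → <29,24>
step 7: <29,24> + <+12,+6> → <41,30>
step 8: <41,30> + <+14,+7> → <55,37>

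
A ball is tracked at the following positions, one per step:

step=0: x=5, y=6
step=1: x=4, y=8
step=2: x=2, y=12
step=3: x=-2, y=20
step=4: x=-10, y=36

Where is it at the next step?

x=-26, y=68

Consecutive displacements (-1, +2), (-2, +4), (-4, +8), (-8, +16) scale by a factor of 2 each step.
step 5: x=-10, y=36 + (-16, +32) → x=-26, y=68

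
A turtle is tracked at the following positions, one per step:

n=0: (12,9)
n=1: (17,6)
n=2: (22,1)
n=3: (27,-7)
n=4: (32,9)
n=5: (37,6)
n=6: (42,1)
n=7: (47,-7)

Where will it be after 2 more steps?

First: linear, +5 per step → 57 at step 9.
Second: cycles through 9, 6, 1, -7 every 4 steps. Step 9 lands at position 1 of the cycle → 6.

(57,6)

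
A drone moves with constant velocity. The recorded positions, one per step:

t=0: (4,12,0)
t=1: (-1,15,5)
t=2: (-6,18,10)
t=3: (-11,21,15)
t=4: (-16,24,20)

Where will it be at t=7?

(-31,33,35)

The position changes by (-5,+3,+5) every step.
step 5: (-16,24,20) + (-5,+3,+5) → (-21,27,25)
step 6: (-21,27,25) + (-5,+3,+5) → (-26,30,30)
step 7: (-26,30,30) + (-5,+3,+5) → (-31,33,35)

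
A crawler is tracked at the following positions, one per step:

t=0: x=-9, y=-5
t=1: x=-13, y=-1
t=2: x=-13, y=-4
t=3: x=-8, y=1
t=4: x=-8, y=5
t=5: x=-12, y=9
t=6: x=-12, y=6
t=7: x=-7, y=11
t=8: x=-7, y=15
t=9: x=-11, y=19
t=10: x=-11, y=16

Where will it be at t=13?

x=-10, y=29

Step-to-step displacements: (-4, +4), (+0, -3), (+5, +5), (+0, +4), (-4, +4), (+0, -3), (+5, +5), (+0, +4), (-4, +4), (+0, -3) — a repeating cycle of length 4.
step 11: apply (+5, +5) → x=-6, y=21
step 12: apply (+0, +4) → x=-6, y=25
step 13: apply (-4, +4) → x=-10, y=29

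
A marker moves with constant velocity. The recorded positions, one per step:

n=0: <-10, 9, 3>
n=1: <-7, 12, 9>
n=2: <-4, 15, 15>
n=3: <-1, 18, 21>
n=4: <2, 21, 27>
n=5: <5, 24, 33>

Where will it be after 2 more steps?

Constant displacement of <+3, +3, +6> per step.
step 6: <5, 24, 33> + <+3, +3, +6> → <8, 27, 39>
step 7: <8, 27, 39> + <+3, +3, +6> → <11, 30, 45>

<11, 30, 45>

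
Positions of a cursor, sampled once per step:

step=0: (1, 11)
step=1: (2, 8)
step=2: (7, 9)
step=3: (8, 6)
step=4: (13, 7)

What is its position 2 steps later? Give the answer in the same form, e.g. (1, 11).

Differencing gives (+1, -3), (+5, +1), (+1, -3), (+5, +1). This is the pattern (+1, -3), (+5, +1) repeated.
step 5: apply (+1, -3) → (14, 4)
step 6: apply (+5, +1) → (19, 5)

(19, 5)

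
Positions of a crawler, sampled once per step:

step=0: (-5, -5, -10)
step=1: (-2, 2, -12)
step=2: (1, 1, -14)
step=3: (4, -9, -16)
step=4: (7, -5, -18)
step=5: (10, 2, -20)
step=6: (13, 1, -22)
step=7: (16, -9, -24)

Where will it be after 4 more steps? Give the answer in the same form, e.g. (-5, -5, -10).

(28, -9, -32)

The first coordinate changes by +3 each step, so at step 11 it is -5 + 11·(3) = 28.
The second coordinate repeats the cycle [-5, 2, 1, -9] with period 4; step 11 mod 4 = 3, giving -9.
The third coordinate changes by -2 each step, so at step 11 it is -10 + 11·(-2) = -32.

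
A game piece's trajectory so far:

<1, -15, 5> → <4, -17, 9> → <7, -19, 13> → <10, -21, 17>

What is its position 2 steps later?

<16, -25, 25>

The position changes by <+3, -2, +4> every step.
step 4: <10, -21, 17> + <+3, -2, +4> → <13, -23, 21>
step 5: <13, -23, 21> + <+3, -2, +4> → <16, -25, 25>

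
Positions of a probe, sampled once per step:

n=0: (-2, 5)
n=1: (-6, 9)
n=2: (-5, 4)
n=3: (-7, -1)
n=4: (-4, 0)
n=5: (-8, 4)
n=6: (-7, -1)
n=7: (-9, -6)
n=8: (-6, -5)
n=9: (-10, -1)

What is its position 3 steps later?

(-8, -10)

Step-to-step displacements: (-4, +4), (+1, -5), (-2, -5), (+3, +1), (-4, +4), (+1, -5), (-2, -5), (+3, +1), (-4, +4) — a repeating cycle of length 4.
step 10: apply (+1, -5) → (-9, -6)
step 11: apply (-2, -5) → (-11, -11)
step 12: apply (+3, +1) → (-8, -10)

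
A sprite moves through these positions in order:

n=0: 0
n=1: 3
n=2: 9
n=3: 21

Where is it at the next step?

Step-to-step displacements: +3, +6, +12; each is 2× the previous.
step 4: 21 + 24 → 45

45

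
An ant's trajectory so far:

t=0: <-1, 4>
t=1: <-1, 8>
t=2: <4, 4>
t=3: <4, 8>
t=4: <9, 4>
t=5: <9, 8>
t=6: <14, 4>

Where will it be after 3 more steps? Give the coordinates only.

Differencing gives <+0, +4>, <+5, -4>, <+0, +4>, <+5, -4>, <+0, +4>, <+5, -4>. This is the pattern <+0, +4>, <+5, -4> repeated.
step 7: apply <+0, +4> → <14, 8>
step 8: apply <+5, -4> → <19, 4>
step 9: apply <+0, +4> → <19, 8>

<19, 8>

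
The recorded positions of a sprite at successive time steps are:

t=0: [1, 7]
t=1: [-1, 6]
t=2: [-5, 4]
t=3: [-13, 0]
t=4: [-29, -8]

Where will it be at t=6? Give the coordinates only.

[-125, -56]

The jumps are [-2, -1], [-4, -2], [-8, -4], [-16, -8] — a geometric progression with ratio 2.
step 5: [-29, -8] + [-32, -16] → [-61, -24]
step 6: [-61, -24] + [-64, -32] → [-125, -56]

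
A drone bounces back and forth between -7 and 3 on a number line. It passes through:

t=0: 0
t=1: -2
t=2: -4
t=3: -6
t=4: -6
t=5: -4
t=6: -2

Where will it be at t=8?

2

The value travels 2 per step and bounces off the walls at -7 and 3.
  step 7: -2 → 0
  step 8: 0 → 2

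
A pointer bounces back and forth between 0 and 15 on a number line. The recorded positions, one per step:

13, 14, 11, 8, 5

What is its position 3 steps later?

The value travels 3 per step and bounces off the walls at 0 and 15.
  step 5: 5 → 2
  step 6: 2 → 1
  step 7: 1 → 4

4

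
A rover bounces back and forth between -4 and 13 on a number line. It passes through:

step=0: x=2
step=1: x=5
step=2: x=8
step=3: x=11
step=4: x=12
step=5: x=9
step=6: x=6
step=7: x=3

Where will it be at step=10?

The value reflects between -4 and 13, moving 3 per step.
  step 8: 3 → 0
  step 9: 0 → -3
  step 10: -3 → -2

x=-2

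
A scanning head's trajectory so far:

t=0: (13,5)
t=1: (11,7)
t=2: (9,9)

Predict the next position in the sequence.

(7,11)

Each step adds (-2,+2) to the position.
step 3: (9,9) + (-2,+2) → (7,11)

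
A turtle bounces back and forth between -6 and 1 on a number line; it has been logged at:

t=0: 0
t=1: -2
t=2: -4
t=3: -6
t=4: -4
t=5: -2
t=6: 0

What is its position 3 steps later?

The value reflects between -6 and 1, moving 2 per step.
  step 7: 0 → 0
  step 8: 0 → -2
  step 9: -2 → -4

-4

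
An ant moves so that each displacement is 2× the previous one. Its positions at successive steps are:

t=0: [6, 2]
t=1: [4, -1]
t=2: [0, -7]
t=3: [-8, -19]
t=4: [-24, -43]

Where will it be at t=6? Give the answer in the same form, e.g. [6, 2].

The jumps are [-2, -3], [-4, -6], [-8, -12], [-16, -24] — a geometric progression with ratio 2.
step 5: [-24, -43] + [-32, -48] → [-56, -91]
step 6: [-56, -91] + [-64, -96] → [-120, -187]

[-120, -187]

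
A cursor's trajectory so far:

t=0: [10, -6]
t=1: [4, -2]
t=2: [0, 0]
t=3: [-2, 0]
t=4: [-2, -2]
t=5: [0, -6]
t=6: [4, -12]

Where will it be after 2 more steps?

[18, -30]

First differences are [-6, +4], [-4, +2], [-2, +0], [+0, -2], [+2, -4], [+4, -6]; their common second difference is [+2, -2] (constant acceleration).
step 7: [4, -12] + [+6, -8] → [10, -20]
step 8: [10, -20] + [+8, -10] → [18, -30]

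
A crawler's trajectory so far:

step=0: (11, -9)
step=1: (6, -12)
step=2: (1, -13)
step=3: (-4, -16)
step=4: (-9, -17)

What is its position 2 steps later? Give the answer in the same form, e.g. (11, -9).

The moves between consecutive positions are (-5, -3), (-5, -1), (-5, -3), (-5, -1); they repeat the 2-cycle [(-5, -3), (-5, -1)].
step 5: apply (-5, -3) → (-14, -20)
step 6: apply (-5, -1) → (-19, -21)

(-19, -21)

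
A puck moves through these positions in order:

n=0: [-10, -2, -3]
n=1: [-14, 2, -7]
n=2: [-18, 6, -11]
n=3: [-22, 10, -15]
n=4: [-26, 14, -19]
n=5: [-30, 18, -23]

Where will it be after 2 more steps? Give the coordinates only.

Each step adds [-4, +4, -4] to the position.
step 6: [-30, 18, -23] + [-4, +4, -4] → [-34, 22, -27]
step 7: [-34, 22, -27] + [-4, +4, -4] → [-38, 26, -31]

[-38, 26, -31]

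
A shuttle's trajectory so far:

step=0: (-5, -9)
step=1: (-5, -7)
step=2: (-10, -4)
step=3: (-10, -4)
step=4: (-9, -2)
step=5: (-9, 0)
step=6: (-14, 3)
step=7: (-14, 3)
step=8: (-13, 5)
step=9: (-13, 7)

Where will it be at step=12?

Step-to-step displacements: (+0, +2), (-5, +3), (+0, +0), (+1, +2), (+0, +2), (-5, +3), (+0, +0), (+1, +2), (+0, +2) — a repeating cycle of length 4.
step 10: apply (-5, +3) → (-18, 10)
step 11: apply (+0, +0) → (-18, 10)
step 12: apply (+1, +2) → (-17, 12)

(-17, 12)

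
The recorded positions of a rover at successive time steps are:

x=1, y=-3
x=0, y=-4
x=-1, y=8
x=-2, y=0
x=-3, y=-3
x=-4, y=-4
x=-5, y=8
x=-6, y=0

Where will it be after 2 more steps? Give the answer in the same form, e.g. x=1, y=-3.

x=-8, y=-4

X: linear, -1 per step → -8 at step 9.
Y: cycles through -3, -4, 8, 0 every 4 steps. Step 9 lands at position 1 of the cycle → -4.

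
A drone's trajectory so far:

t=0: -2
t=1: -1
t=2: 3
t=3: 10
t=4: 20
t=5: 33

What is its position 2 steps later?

Taking differences between consecutive positions: +1, +4, +7, +10, +13. These grow by +3 each step.
step 6: 33 + 16 → 49
step 7: 49 + 19 → 68

68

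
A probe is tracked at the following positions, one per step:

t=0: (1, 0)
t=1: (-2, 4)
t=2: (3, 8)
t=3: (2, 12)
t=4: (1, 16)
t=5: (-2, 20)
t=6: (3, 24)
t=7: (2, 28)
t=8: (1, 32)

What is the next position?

(-2, 36)

The first coordinate repeats the cycle [1, -2, 3, 2] with period 4; step 9 mod 4 = 1, giving -2.
The second coordinate changes by +4 each step, so at step 9 it is 0 + 9·(4) = 36.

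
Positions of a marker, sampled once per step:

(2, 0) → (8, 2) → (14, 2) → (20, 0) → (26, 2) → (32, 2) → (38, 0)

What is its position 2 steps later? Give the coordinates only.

First: linear, +6 per step → 50 at step 8.
Second: cycles through 0, 2, 2 every 3 steps. Step 8 lands at position 2 of the cycle → 2.

(50, 2)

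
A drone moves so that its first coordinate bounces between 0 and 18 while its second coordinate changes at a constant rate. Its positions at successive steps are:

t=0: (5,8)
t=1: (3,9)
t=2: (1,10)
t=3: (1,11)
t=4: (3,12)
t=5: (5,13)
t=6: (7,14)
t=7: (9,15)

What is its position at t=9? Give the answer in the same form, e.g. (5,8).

(13,17)

The first coordinate travels 2 per step and bounces off the walls at 0 and 18.
  step 8: 9 → 11
  step 9: 11 → 13
The second coordinate changes by +1 each step: at step 9 it is 17.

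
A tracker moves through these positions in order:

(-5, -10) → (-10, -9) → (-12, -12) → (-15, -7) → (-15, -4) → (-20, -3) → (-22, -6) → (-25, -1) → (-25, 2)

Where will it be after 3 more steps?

(-35, 5)

The moves between consecutive positions are (-5, +1), (-2, -3), (-3, +5), (+0, +3), (-5, +1), (-2, -3), (-3, +5), (+0, +3); they repeat the 4-cycle [(-5, +1), (-2, -3), (-3, +5), (+0, +3)].
step 9: apply (-5, +1) → (-30, 3)
step 10: apply (-2, -3) → (-32, 0)
step 11: apply (-3, +5) → (-35, 5)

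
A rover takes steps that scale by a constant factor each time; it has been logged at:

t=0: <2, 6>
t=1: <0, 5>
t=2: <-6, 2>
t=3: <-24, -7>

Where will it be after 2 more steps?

Step-to-step displacements: <-2, -1>, <-6, -3>, <-18, -9>; each is 3× the previous.
step 4: <-24, -7> + <-54, -27> → <-78, -34>
step 5: <-78, -34> + <-162, -81> → <-240, -115>

<-240, -115>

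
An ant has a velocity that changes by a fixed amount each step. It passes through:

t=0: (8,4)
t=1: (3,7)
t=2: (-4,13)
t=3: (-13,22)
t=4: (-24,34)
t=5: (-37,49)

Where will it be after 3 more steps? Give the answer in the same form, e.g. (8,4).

(-88,112)

First differences are (-5,+3), (-7,+6), (-9,+9), (-11,+12), (-13,+15); their common second difference is (-2,+3) (constant acceleration).
step 6: (-37,49) + (-15,+18) → (-52,67)
step 7: (-52,67) + (-17,+21) → (-69,88)
step 8: (-69,88) + (-19,+24) → (-88,112)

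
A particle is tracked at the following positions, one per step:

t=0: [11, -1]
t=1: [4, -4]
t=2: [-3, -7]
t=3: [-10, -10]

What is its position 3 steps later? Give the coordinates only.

Constant displacement of [-7, -3] per step.
step 4: [-10, -10] + [-7, -3] → [-17, -13]
step 5: [-17, -13] + [-7, -3] → [-24, -16]
step 6: [-24, -16] + [-7, -3] → [-31, -19]

[-31, -19]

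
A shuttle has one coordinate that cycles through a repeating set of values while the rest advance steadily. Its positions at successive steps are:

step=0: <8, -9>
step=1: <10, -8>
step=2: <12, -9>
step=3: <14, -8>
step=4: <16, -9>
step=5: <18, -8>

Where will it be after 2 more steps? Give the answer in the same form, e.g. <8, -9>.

The first coordinate changes by +2 each step, so at step 7 it is 8 + 7·(2) = 22.
The second coordinate repeats the cycle [-9, -8] with period 2; step 7 mod 2 = 1, giving -8.

<22, -8>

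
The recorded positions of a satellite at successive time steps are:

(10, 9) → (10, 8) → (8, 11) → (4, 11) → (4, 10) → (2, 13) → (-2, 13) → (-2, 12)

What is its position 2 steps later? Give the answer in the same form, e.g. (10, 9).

(-8, 15)

Differencing gives (+0, -1), (-2, +3), (-4, +0), (+0, -1), (-2, +3), (-4, +0), (+0, -1). This is the pattern (+0, -1), (-2, +3), (-4, +0) repeated.
step 8: apply (-2, +3) → (-4, 15)
step 9: apply (-4, +0) → (-8, 15)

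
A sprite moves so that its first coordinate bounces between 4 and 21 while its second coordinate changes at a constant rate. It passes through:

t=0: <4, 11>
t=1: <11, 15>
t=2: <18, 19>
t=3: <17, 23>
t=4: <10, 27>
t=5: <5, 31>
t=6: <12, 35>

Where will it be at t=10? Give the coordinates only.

<6, 51>

The first coordinate travels 7 per step and bounces off the walls at 4 and 21.
  step 7: 12 → 19
  step 8: 19 → 16
  step 9: 16 → 9
  step 10: 9 → 6
The second coordinate changes by +4 each step: at step 10 it is 51.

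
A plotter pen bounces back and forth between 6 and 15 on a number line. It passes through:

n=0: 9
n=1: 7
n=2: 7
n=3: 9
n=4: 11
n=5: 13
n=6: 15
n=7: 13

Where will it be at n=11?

The value reflects between 6 and 15, moving 2 per step.
  step 8: 13 → 11
  step 9: 11 → 9
  step 10: 9 → 7
  step 11: 7 → 7

7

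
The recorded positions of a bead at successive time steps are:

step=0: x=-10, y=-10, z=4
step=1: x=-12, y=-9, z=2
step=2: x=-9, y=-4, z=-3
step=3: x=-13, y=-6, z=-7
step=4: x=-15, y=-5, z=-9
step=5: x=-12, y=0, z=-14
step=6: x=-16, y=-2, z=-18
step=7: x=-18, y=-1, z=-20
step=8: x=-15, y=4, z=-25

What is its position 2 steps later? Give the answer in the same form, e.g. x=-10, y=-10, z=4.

x=-21, y=3, z=-31

Step-to-step displacements: (-2, +1, -2), (+3, +5, -5), (-4, -2, -4), (-2, +1, -2), (+3, +5, -5), (-4, -2, -4), (-2, +1, -2), (+3, +5, -5) — a repeating cycle of length 3.
step 9: apply (-4, -2, -4) → x=-19, y=2, z=-29
step 10: apply (-2, +1, -2) → x=-21, y=3, z=-31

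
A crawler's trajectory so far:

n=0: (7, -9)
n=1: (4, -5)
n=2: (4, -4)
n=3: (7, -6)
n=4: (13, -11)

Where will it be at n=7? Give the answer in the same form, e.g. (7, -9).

Taking differences between consecutive positions: (-3, +4), (+0, +1), (+3, -2), (+6, -5). These grow by (+3, -3) each step.
step 5: (13, -11) + (+9, -8) → (22, -19)
step 6: (22, -19) + (+12, -11) → (34, -30)
step 7: (34, -30) + (+15, -14) → (49, -44)

(49, -44)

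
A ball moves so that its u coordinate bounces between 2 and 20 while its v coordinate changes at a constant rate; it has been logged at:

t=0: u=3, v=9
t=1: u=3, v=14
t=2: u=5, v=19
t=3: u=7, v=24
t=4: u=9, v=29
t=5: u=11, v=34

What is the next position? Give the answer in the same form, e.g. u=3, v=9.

The u coordinate travels 2 per step and bounces off the walls at 2 and 20.
  step 6: 11 → 13
The v coordinate changes by +5 each step: at step 6 it is 39.

u=13, v=39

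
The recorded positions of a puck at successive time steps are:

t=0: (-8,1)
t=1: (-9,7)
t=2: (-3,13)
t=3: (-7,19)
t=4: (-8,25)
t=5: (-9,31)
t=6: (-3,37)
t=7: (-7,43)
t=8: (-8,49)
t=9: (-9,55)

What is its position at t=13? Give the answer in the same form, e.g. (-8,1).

First: cycles through -8, -9, -3, -7 every 4 steps. Step 13 lands at position 1 of the cycle → -9.
Second: linear, +6 per step → 79 at step 13.

(-9,79)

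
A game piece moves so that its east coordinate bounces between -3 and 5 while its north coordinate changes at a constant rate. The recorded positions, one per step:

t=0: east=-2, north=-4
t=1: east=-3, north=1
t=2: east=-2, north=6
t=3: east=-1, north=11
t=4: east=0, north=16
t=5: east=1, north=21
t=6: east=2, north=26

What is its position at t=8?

The east coordinate travels 1 per step and bounces off the walls at -3 and 5.
  step 7: 2 → 3
  step 8: 3 → 4
The north coordinate changes by +5 each step: at step 8 it is 36.

east=4, north=36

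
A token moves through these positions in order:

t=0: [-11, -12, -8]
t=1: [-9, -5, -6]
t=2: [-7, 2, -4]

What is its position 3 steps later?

[-1, 23, 2]

Constant displacement of [+2, +7, +2] per step.
step 3: [-7, 2, -4] + [+2, +7, +2] → [-5, 9, -2]
step 4: [-5, 9, -2] + [+2, +7, +2] → [-3, 16, 0]
step 5: [-3, 16, 0] + [+2, +7, +2] → [-1, 23, 2]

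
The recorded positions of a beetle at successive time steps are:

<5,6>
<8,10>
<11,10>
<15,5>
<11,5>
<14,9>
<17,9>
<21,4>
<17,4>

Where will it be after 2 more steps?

<23,8>

Differencing gives <+3,+4>, <+3,+0>, <+4,-5>, <-4,+0>, <+3,+4>, <+3,+0>, <+4,-5>, <-4,+0>. This is the pattern <+3,+4>, <+3,+0>, <+4,-5>, <-4,+0> repeated.
step 9: apply <+3,+4> → <20,8>
step 10: apply <+3,+0> → <23,8>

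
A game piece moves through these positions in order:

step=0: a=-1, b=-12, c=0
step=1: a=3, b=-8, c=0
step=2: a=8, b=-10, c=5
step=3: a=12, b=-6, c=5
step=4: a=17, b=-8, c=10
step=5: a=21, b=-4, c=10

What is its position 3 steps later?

a=35, b=-4, c=20

Step-to-step displacements: (+4, +4, +0), (+5, -2, +5), (+4, +4, +0), (+5, -2, +5), (+4, +4, +0) — a repeating cycle of length 2.
step 6: apply (+5, -2, +5) → a=26, b=-6, c=15
step 7: apply (+4, +4, +0) → a=30, b=-2, c=15
step 8: apply (+5, -2, +5) → a=35, b=-4, c=20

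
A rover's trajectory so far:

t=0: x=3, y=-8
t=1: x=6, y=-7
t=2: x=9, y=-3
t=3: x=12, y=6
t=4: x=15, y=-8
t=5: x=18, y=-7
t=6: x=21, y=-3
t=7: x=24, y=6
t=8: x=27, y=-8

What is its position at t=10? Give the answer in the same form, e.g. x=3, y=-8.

The x coordinate changes by +3 each step, so at step 10 it is 3 + 10·(3) = 33.
The y coordinate repeats the cycle [-8, -7, -3, 6] with period 4; step 10 mod 4 = 2, giving -3.

x=33, y=-3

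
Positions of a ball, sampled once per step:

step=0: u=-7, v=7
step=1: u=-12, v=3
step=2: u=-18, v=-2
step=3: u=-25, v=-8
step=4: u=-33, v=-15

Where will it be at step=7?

u=-63, v=-42

Taking differences between consecutive positions: (-5, -4), (-6, -5), (-7, -6), (-8, -7). These grow by (-1, -1) each step.
step 5: u=-33, v=-15 + (-9, -8) → u=-42, v=-23
step 6: u=-42, v=-23 + (-10, -9) → u=-52, v=-32
step 7: u=-52, v=-32 + (-11, -10) → u=-63, v=-42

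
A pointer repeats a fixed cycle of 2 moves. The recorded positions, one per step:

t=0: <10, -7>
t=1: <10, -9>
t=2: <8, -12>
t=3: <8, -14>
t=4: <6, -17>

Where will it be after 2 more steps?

<4, -22>

Differencing gives <+0, -2>, <-2, -3>, <+0, -2>, <-2, -3>. This is the pattern <+0, -2>, <-2, -3> repeated.
step 5: apply <+0, -2> → <6, -19>
step 6: apply <-2, -3> → <4, -22>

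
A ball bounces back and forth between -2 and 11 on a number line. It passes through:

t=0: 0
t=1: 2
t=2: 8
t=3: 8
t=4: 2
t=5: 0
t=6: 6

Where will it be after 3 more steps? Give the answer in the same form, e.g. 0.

-2

The value travels 6 per step and bounces off the walls at -2 and 11.
  step 7: 6 → 10
  step 8: 10 → 4
  step 9: 4 → -2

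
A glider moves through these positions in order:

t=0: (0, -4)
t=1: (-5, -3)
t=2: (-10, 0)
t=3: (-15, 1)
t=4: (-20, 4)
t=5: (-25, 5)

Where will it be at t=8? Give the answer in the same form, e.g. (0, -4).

Step-to-step displacements: (-5, +1), (-5, +3), (-5, +1), (-5, +3), (-5, +1) — a repeating cycle of length 2.
step 6: apply (-5, +3) → (-30, 8)
step 7: apply (-5, +1) → (-35, 9)
step 8: apply (-5, +3) → (-40, 12)

(-40, 12)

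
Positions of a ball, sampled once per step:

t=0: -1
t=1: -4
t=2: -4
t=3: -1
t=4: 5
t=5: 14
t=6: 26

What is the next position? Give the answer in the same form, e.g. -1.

Taking differences between consecutive positions: -3, +0, +3, +6, +9, +12. These grow by +3 each step.
step 7: 26 + 15 → 41

41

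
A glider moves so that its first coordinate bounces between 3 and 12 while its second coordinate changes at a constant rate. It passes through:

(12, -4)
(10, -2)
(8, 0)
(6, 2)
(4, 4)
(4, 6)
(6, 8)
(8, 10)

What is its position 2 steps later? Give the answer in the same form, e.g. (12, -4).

The first coordinate travels 2 per step and bounces off the walls at 3 and 12.
  step 8: 8 → 10
  step 9: 10 → 12
The second coordinate changes by +2 each step: at step 9 it is 14.

(12, 14)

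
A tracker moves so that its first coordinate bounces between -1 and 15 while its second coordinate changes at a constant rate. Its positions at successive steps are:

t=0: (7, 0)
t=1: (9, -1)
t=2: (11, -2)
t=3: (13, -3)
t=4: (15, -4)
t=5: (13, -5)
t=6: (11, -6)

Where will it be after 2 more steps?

The first coordinate reflects between -1 and 15, moving 2 per step.
  step 7: 11 → 9
  step 8: 9 → 7
The second coordinate changes by -1 each step: at step 8 it is -8.

(7, -8)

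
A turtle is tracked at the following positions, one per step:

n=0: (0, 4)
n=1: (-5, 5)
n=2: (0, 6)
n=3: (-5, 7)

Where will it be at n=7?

The first coordinate repeats the cycle [0, -5] with period 2; step 7 mod 2 = 1, giving -5.
The second coordinate changes by +1 each step, so at step 7 it is 4 + 7·(1) = 11.

(-5, 11)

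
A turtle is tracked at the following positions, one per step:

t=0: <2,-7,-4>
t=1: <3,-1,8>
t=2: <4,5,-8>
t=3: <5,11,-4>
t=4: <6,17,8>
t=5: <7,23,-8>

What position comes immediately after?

<8,29,-4>

The first coordinate changes by +1 each step, so at step 6 it is 2 + 6·(1) = 8.
The second coordinate changes by +6 each step, so at step 6 it is -7 + 6·(6) = 29.
The third coordinate repeats the cycle [-4, 8, -8] with period 3; step 6 mod 3 = 0, giving -4.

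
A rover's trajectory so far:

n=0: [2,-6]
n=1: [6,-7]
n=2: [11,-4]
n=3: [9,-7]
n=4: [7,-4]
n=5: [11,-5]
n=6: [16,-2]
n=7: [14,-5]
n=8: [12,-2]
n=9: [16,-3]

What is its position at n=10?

Step-to-step displacements: [+4,-1], [+5,+3], [-2,-3], [-2,+3], [+4,-1], [+5,+3], [-2,-3], [-2,+3], [+4,-1] — a repeating cycle of length 4.
step 10: apply [+5,+3] → [21,0]

[21,0]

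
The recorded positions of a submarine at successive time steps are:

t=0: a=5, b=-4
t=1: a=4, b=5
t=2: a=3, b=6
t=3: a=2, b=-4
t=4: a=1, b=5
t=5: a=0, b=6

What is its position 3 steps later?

A: linear, -1 per step → -3 at step 8.
B: cycles through -4, 5, 6 every 3 steps. Step 8 lands at position 2 of the cycle → 6.

a=-3, b=6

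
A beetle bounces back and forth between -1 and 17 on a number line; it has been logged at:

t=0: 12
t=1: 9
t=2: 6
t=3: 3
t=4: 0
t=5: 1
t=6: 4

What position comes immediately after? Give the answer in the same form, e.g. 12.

7

The value reflects between -1 and 17, moving 3 per step.
  step 7: 4 → 7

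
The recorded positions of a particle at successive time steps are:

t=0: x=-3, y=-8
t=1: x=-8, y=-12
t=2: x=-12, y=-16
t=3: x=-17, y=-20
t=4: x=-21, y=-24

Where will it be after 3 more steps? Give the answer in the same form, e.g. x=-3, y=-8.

Differencing gives (-5, -4), (-4, -4), (-5, -4), (-4, -4). This is the pattern (-5, -4), (-4, -4) repeated.
step 5: apply (-5, -4) → x=-26, y=-28
step 6: apply (-4, -4) → x=-30, y=-32
step 7: apply (-5, -4) → x=-35, y=-36

x=-35, y=-36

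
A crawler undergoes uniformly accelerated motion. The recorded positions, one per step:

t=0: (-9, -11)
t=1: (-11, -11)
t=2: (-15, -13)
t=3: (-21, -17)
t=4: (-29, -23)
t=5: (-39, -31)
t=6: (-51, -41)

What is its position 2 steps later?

(-81, -67)

First differences are (-2, +0), (-4, -2), (-6, -4), (-8, -6), (-10, -8), (-12, -10); their common second difference is (-2, -2) (constant acceleration).
step 7: (-51, -41) + (-14, -12) → (-65, -53)
step 8: (-65, -53) + (-16, -14) → (-81, -67)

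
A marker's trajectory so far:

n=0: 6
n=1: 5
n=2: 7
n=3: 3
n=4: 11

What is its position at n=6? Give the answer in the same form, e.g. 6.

Step-to-step displacements: -1, +2, -4, +8; each is -2× the previous.
step 5: 11 − 16 → -5
step 6: -5 + 32 → 27

27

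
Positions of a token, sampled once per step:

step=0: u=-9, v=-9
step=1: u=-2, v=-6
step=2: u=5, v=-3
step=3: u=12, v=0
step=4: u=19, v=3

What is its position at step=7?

Constant displacement of (+7, +3) per step.
step 5: u=19, v=3 + (+7, +3) → u=26, v=6
step 6: u=26, v=6 + (+7, +3) → u=33, v=9
step 7: u=33, v=9 + (+7, +3) → u=40, v=12

u=40, v=12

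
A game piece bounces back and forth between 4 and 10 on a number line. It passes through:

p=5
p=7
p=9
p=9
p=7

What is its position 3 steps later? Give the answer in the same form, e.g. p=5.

p=7

The value reflects between 4 and 10, moving 2 per step.
  step 5: 7 → 5
  step 6: 5 → 5
  step 7: 5 → 7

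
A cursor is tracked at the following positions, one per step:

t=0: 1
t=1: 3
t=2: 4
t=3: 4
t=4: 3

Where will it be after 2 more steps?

-2

Taking differences between consecutive positions: +2, +1, +0, -1. These grow by -1 each step.
step 5: 3 − 2 → 1
step 6: 1 − 3 → -2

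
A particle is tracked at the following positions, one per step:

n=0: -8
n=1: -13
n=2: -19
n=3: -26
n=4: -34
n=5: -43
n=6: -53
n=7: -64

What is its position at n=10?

-103

Taking differences between consecutive positions: -5, -6, -7, -8, -9, -10, -11. These grow by -1 each step.
step 8: -64 − 12 → -76
step 9: -76 − 13 → -89
step 10: -89 − 14 → -103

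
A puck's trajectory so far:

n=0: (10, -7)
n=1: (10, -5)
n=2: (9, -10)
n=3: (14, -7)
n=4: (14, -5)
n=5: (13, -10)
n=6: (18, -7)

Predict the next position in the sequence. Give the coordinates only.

Differencing gives (+0, +2), (-1, -5), (+5, +3), (+0, +2), (-1, -5), (+5, +3). This is the pattern (+0, +2), (-1, -5), (+5, +3) repeated.
step 7: apply (+0, +2) → (18, -5)

(18, -5)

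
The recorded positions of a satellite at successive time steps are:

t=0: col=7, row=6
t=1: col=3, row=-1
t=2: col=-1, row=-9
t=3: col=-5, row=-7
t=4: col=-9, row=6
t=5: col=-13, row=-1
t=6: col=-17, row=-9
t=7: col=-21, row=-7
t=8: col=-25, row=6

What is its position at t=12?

The col coordinate changes by -4 each step, so at step 12 it is 7 + 12·(-4) = -41.
The row coordinate repeats the cycle [6, -1, -9, -7] with period 4; step 12 mod 4 = 0, giving 6.

col=-41, row=6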